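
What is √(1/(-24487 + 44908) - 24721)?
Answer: 2*I*√286363422065/6807 ≈ 157.23*I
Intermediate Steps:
√(1/(-24487 + 44908) - 24721) = √(1/20421 - 24721) = √(-504827540/20421) = 2*I*√286363422065/6807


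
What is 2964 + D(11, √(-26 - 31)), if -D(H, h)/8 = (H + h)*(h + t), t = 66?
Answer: -2388 - 616*I*√57 ≈ -2388.0 - 4650.7*I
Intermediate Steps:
D(H, h) = -8*(66 + h)*(H + h) (D(H, h) = -8*(H + h)*(h + 66) = -8*(H + h)*(66 + h) = -8*(66 + h)*(H + h))
2964 + D(11, √(-26 - 31)) = 2964 + (-528*11 - 528*√(-26 - 31) - 8*(√(-26 - 31))² - 8*11*√(-26 - 31)) = 2964 + (-5808 - 528*I*√57 - 8*(√(-57))² - 8*11*√(-57)) = 2964 + (-5808 - 528*I*√57 - 8*(I*√57)² - 8*11*I*√57) = 2964 + (-5808 - 528*I*√57 - 8*(-57) - 88*I*√57) = 2964 + (-5808 - 528*I*√57 + 456 - 88*I*√57) = 2964 + (-5352 - 616*I*√57) = -2388 - 616*I*√57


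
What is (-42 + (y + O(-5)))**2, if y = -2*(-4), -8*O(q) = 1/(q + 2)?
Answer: 664225/576 ≈ 1153.2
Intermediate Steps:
O(q) = -1/(8*(2 + q)) (O(q) = -1/(8*(q + 2)) = -1/(8*(2 + q)))
y = 8
(-42 + (y + O(-5)))**2 = (-42 + (8 - 1/(16 + 8*(-5))))**2 = (-42 + (8 - 1/(16 - 40)))**2 = (-42 + (8 - 1/(-24)))**2 = (-42 + (8 - 1*(-1/24)))**2 = (-42 + (8 + 1/24))**2 = (-42 + 193/24)**2 = (-815/24)**2 = 664225/576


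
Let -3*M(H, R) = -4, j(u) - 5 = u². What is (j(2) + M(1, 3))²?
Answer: 961/9 ≈ 106.78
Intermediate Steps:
j(u) = 5 + u²
M(H, R) = 4/3 (M(H, R) = -⅓*(-4) = 4/3)
(j(2) + M(1, 3))² = ((5 + 2²) + 4/3)² = ((5 + 4) + 4/3)² = (9 + 4/3)² = (31/3)² = 961/9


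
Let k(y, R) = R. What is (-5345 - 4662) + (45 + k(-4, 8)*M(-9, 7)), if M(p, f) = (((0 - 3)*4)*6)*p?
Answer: -4778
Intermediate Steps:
M(p, f) = -72*p (M(p, f) = (-3*4*6)*p = (-12*6)*p = -72*p)
(-5345 - 4662) + (45 + k(-4, 8)*M(-9, 7)) = (-5345 - 4662) + (45 + 8*(-72*(-9))) = -10007 + (45 + 8*648) = -10007 + (45 + 5184) = -10007 + 5229 = -4778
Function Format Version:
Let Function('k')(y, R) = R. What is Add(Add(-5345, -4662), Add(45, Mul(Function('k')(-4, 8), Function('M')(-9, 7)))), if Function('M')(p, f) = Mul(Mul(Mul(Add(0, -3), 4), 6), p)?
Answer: -4778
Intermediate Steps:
Function('M')(p, f) = Mul(-72, p) (Function('M')(p, f) = Mul(Mul(Mul(-3, 4), 6), p) = Mul(Mul(-12, 6), p) = Mul(-72, p))
Add(Add(-5345, -4662), Add(45, Mul(Function('k')(-4, 8), Function('M')(-9, 7)))) = Add(Add(-5345, -4662), Add(45, Mul(8, Mul(-72, -9)))) = Add(-10007, Add(45, Mul(8, 648))) = Add(-10007, Add(45, 5184)) = Add(-10007, 5229) = -4778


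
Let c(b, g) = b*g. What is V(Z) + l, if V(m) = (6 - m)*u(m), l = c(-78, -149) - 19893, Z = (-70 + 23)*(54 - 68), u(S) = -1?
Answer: -7619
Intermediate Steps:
Z = 658 (Z = -47*(-14) = 658)
l = -8271 (l = -78*(-149) - 19893 = 11622 - 19893 = -8271)
V(m) = -6 + m (V(m) = (6 - m)*(-1) = -6 + m)
V(Z) + l = (-6 + 658) - 8271 = 652 - 8271 = -7619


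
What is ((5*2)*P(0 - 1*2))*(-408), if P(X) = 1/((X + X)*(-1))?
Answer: -1020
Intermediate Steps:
P(X) = -1/(2*X)
((5*2)*P(0 - 1*2))*(-408) = ((5*2)*(-1/(2*(0 - 1*2))))*(-408) = (10*(-1/(2*(0 - 2))))*(-408) = (10*(-½/(-2)))*(-408) = (10*(-½*(-½)))*(-408) = (10*(¼))*(-408) = (5/2)*(-408) = -1020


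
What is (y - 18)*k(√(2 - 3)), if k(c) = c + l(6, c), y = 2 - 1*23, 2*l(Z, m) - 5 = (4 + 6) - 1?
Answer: -273 - 39*I ≈ -273.0 - 39.0*I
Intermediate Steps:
l(Z, m) = 7 (l(Z, m) = 5/2 + ((4 + 6) - 1)/2 = 5/2 + (10 - 1)/2 = 5/2 + (½)*9 = 5/2 + 9/2 = 7)
y = -21 (y = 2 - 23 = -21)
k(c) = 7 + c (k(c) = c + 7 = 7 + c)
(y - 18)*k(√(2 - 3)) = (-21 - 18)*(7 + √(2 - 3)) = -39*(7 + √(-1)) = -39*(7 + I) = -273 - 39*I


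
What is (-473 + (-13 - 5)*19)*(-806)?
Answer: 656890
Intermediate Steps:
(-473 + (-13 - 5)*19)*(-806) = (-473 - 18*19)*(-806) = (-473 - 342)*(-806) = -815*(-806) = 656890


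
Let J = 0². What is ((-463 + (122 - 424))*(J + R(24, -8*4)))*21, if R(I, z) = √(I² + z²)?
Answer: -642600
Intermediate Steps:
J = 0
((-463 + (122 - 424))*(J + R(24, -8*4)))*21 = ((-463 + (122 - 424))*(0 + √(24² + (-8*4)²)))*21 = ((-463 - 302)*(0 + √(576 + (-32)²)))*21 = -765*(0 + √(576 + 1024))*21 = -765*(0 + √1600)*21 = -765*(0 + 40)*21 = -765*40*21 = -30600*21 = -642600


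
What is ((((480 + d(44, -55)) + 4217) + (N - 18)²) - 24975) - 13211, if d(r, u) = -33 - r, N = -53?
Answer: -28525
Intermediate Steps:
((((480 + d(44, -55)) + 4217) + (N - 18)²) - 24975) - 13211 = ((((480 + (-33 - 1*44)) + 4217) + (-53 - 18)²) - 24975) - 13211 = ((((480 + (-33 - 44)) + 4217) + (-71)²) - 24975) - 13211 = ((((480 - 77) + 4217) + 5041) - 24975) - 13211 = (((403 + 4217) + 5041) - 24975) - 13211 = ((4620 + 5041) - 24975) - 13211 = (9661 - 24975) - 13211 = -15314 - 13211 = -28525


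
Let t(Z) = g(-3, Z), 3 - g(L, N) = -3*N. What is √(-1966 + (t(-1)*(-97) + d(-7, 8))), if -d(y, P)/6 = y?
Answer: 2*I*√481 ≈ 43.863*I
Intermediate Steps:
g(L, N) = 3 + 3*N (g(L, N) = 3 - (-3)*N = 3 + 3*N)
t(Z) = 3 + 3*Z
d(y, P) = -6*y
√(-1966 + (t(-1)*(-97) + d(-7, 8))) = √(-1966 + ((3 + 3*(-1))*(-97) - 6*(-7))) = √(-1966 + ((3 - 3)*(-97) + 42)) = √(-1966 + (0*(-97) + 42)) = √(-1966 + (0 + 42)) = √(-1966 + 42) = √(-1924) = 2*I*√481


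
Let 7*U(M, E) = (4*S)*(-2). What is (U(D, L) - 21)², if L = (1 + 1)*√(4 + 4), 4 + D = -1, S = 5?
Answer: 34969/49 ≈ 713.65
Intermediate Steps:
D = -5 (D = -4 - 1 = -5)
L = 4*√2 (L = 2*√8 = 2*(2*√2) = 4*√2 ≈ 5.6569)
U(M, E) = -40/7 (U(M, E) = ((4*5)*(-2))/7 = (20*(-2))/7 = (⅐)*(-40) = -40/7)
(U(D, L) - 21)² = (-40/7 - 21)² = (-187/7)² = 34969/49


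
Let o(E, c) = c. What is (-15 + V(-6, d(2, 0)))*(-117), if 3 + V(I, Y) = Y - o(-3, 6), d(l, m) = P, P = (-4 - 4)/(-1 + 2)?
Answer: 3744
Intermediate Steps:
P = -8 (P = -8/1 = -8*1 = -8)
d(l, m) = -8
V(I, Y) = -9 + Y (V(I, Y) = -3 + (Y - 1*6) = -3 + (Y - 6) = -3 + (-6 + Y) = -9 + Y)
(-15 + V(-6, d(2, 0)))*(-117) = (-15 + (-9 - 8))*(-117) = (-15 - 17)*(-117) = -32*(-117) = 3744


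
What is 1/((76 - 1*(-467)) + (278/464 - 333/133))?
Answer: 30856/16696039 ≈ 0.0018481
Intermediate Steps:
1/((76 - 1*(-467)) + (278/464 - 333/133)) = 1/((76 + 467) + (278*(1/464) - 333*1/133)) = 1/(543 + (139/232 - 333/133)) = 1/(543 - 58769/30856) = 1/(16696039/30856) = 30856/16696039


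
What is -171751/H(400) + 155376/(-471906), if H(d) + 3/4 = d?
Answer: -18024969172/41868549 ≈ -430.51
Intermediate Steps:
H(d) = -¾ + d
-171751/H(400) + 155376/(-471906) = -171751/(-¾ + 400) + 155376/(-471906) = -171751/1597/4 + 155376*(-1/471906) = -171751*4/1597 - 8632/26217 = -687004/1597 - 8632/26217 = -18024969172/41868549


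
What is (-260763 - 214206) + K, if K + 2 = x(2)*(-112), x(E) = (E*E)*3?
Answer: -476315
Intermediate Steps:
x(E) = 3*E² (x(E) = E²*3 = 3*E²)
K = -1346 (K = -2 + (3*2²)*(-112) = -2 + (3*4)*(-112) = -2 + 12*(-112) = -2 - 1344 = -1346)
(-260763 - 214206) + K = (-260763 - 214206) - 1346 = -474969 - 1346 = -476315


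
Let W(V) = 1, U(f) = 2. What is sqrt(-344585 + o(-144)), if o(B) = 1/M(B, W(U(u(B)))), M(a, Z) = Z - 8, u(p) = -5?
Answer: 8*I*sqrt(263823)/7 ≈ 587.01*I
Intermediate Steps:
M(a, Z) = -8 + Z
o(B) = -1/7 (o(B) = 1/(-8 + 1) = 1/(-7) = -1/7)
sqrt(-344585 + o(-144)) = sqrt(-344585 - 1/7) = sqrt(-2412096/7) = 8*I*sqrt(263823)/7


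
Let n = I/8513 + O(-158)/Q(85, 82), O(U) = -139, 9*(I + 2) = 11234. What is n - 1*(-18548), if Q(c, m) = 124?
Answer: 176206163405/9500508 ≈ 18547.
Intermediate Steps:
I = 11216/9 (I = -2 + (⅑)*11234 = -2 + 11234/9 = 11216/9 ≈ 1246.2)
n = -9258979/9500508 (n = (11216/9)/8513 - 139/124 = (11216/9)*(1/8513) - 139*1/124 = 11216/76617 - 139/124 = -9258979/9500508 ≈ -0.97458)
n - 1*(-18548) = -9258979/9500508 - 1*(-18548) = -9258979/9500508 + 18548 = 176206163405/9500508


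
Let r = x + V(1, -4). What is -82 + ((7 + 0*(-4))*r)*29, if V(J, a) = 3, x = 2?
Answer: 933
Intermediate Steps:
r = 5 (r = 2 + 3 = 5)
-82 + ((7 + 0*(-4))*r)*29 = -82 + ((7 + 0*(-4))*5)*29 = -82 + ((7 + 0)*5)*29 = -82 + (7*5)*29 = -82 + 35*29 = -82 + 1015 = 933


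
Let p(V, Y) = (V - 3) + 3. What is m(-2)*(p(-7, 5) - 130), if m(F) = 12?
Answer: -1644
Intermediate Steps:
p(V, Y) = V (p(V, Y) = (-3 + V) + 3 = V)
m(-2)*(p(-7, 5) - 130) = 12*(-7 - 130) = 12*(-137) = -1644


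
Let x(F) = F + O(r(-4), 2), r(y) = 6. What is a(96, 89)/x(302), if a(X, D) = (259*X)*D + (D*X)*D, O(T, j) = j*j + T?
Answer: 123888/13 ≈ 9529.8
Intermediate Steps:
O(T, j) = T + j² (O(T, j) = j² + T = T + j²)
a(X, D) = X*D² + 259*D*X (a(X, D) = 259*D*X + X*D² = X*D² + 259*D*X)
x(F) = 10 + F (x(F) = F + (6 + 2²) = F + (6 + 4) = F + 10 = 10 + F)
a(96, 89)/x(302) = (89*96*(259 + 89))/(10 + 302) = (89*96*348)/312 = 2973312*(1/312) = 123888/13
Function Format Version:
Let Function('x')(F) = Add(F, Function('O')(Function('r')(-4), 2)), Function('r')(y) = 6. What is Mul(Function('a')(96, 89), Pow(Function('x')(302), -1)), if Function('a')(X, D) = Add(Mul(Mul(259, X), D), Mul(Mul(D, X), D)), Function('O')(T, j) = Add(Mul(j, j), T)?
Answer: Rational(123888, 13) ≈ 9529.8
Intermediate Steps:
Function('O')(T, j) = Add(T, Pow(j, 2)) (Function('O')(T, j) = Add(Pow(j, 2), T) = Add(T, Pow(j, 2)))
Function('a')(X, D) = Add(Mul(X, Pow(D, 2)), Mul(259, D, X)) (Function('a')(X, D) = Add(Mul(259, D, X), Mul(X, Pow(D, 2))) = Add(Mul(X, Pow(D, 2)), Mul(259, D, X)))
Function('x')(F) = Add(10, F) (Function('x')(F) = Add(F, Add(6, Pow(2, 2))) = Add(F, Add(6, 4)) = Add(F, 10) = Add(10, F))
Mul(Function('a')(96, 89), Pow(Function('x')(302), -1)) = Mul(Mul(89, 96, Add(259, 89)), Pow(Add(10, 302), -1)) = Mul(Mul(89, 96, 348), Pow(312, -1)) = Mul(2973312, Rational(1, 312)) = Rational(123888, 13)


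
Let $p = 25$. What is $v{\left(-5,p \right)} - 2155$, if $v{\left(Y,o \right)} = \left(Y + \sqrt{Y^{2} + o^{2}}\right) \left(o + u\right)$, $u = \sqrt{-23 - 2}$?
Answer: $-2280 - 25 i + 25 \sqrt{26} \left(5 + i\right) \approx -1642.6 + 102.48 i$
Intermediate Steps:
$u = 5 i$ ($u = \sqrt{-25} = 5 i \approx 5.0 i$)
$v{\left(Y,o \right)} = \left(Y + \sqrt{Y^{2} + o^{2}}\right) \left(o + 5 i\right)$
$v{\left(-5,p \right)} - 2155 = \left(\left(-5\right) 25 + 25 \sqrt{\left(-5\right)^{2} + 25^{2}} + 5 i \left(-5\right) + 5 i \sqrt{\left(-5\right)^{2} + 25^{2}}\right) - 2155 = \left(-125 + 25 \sqrt{25 + 625} - 25 i + 5 i \sqrt{25 + 625}\right) - 2155 = \left(-125 + 25 \sqrt{650} - 25 i + 5 i \sqrt{650}\right) - 2155 = \left(-125 + 25 \cdot 5 \sqrt{26} - 25 i + 5 i 5 \sqrt{26}\right) - 2155 = \left(-125 + 125 \sqrt{26} - 25 i + 25 i \sqrt{26}\right) - 2155 = \left(-125 - 25 i + 125 \sqrt{26} + 25 i \sqrt{26}\right) - 2155 = -2280 - 25 i + 125 \sqrt{26} + 25 i \sqrt{26}$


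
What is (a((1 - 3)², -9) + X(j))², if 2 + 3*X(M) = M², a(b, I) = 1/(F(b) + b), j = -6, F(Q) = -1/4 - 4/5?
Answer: 4268356/31329 ≈ 136.24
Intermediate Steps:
F(Q) = -21/20 (F(Q) = -1*¼ - 4*⅕ = -¼ - ⅘ = -21/20)
a(b, I) = 1/(-21/20 + b)
X(M) = -⅔ + M²/3
(a((1 - 3)², -9) + X(j))² = (20/(-21 + 20*(1 - 3)²) + (-⅔ + (⅓)*(-6)²))² = (20/(-21 + 20*(-2)²) + (-⅔ + (⅓)*36))² = (20/(-21 + 20*4) + (-⅔ + 12))² = (20/(-21 + 80) + 34/3)² = (20/59 + 34/3)² = (2066/177)² = 4268356/31329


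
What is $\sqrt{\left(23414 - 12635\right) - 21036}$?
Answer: $i \sqrt{10257} \approx 101.28 i$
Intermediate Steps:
$\sqrt{\left(23414 - 12635\right) - 21036} = \sqrt{10779 - 21036} = \sqrt{-10257} = i \sqrt{10257}$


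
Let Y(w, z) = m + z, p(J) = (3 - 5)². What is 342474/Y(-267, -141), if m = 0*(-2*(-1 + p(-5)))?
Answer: -114158/47 ≈ -2428.9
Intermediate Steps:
p(J) = 4 (p(J) = (-2)² = 4)
m = 0 (m = 0*(-2*(-1 + 4)) = 0*(-2*3) = 0*(-6) = 0)
Y(w, z) = z (Y(w, z) = 0 + z = z)
342474/Y(-267, -141) = 342474/(-141) = 342474*(-1/141) = -114158/47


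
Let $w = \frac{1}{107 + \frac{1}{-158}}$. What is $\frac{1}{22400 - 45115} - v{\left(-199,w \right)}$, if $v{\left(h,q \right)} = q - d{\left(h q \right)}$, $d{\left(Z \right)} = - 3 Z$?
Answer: $\frac{61114549}{10971345} \approx 5.5704$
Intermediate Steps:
$w = \frac{158}{16905}$ ($w = \frac{1}{107 - \frac{1}{158}} = \frac{1}{\frac{16905}{158}} = \frac{158}{16905} \approx 0.0093464$)
$v{\left(h,q \right)} = q + 3 h q$ ($v{\left(h,q \right)} = q - - 3 h q = q + 3 h q$)
$\frac{1}{22400 - 45115} - v{\left(-199,w \right)} = \frac{1}{22400 - 45115} - \frac{158 \left(1 + 3 \left(-199\right)\right)}{16905} = \frac{1}{-22715} - \frac{158 \left(1 - 597\right)}{16905} = - \frac{1}{22715} - \frac{158}{16905} \left(-596\right) = - \frac{1}{22715} - - \frac{94168}{16905} = - \frac{1}{22715} + \frac{94168}{16905} = \frac{61114549}{10971345}$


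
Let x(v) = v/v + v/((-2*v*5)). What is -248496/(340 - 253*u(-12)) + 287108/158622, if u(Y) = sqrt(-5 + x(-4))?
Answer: 2*(-98298289480*I + 18159581*sqrt(410))/(79311*(253*sqrt(410) + 3400*I)) ≈ -221.68 - 336.74*I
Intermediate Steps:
x(v) = 9/10 (x(v) = 1 + v/((-10*v)) = 1 + v*(-1/(10*v)) = 1 - 1/10 = 9/10)
u(Y) = I*sqrt(410)/10 (u(Y) = sqrt(-5 + 9/10) = sqrt(-41/10) = I*sqrt(410)/10)
-248496/(340 - 253*u(-12)) + 287108/158622 = -248496/(340 - 253*I*sqrt(410)/10) + 287108/158622 = -248496/(340 - 253*I*sqrt(410)/10) + 287108*(1/158622) = -248496/(340 - 253*I*sqrt(410)/10) + 143554/79311 = 143554/79311 - 248496/(340 - 253*I*sqrt(410)/10)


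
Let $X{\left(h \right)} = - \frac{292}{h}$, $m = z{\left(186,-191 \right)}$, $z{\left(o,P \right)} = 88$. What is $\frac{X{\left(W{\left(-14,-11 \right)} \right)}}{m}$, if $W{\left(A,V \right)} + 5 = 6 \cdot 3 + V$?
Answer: $- \frac{73}{44} \approx -1.6591$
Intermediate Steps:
$W{\left(A,V \right)} = 13 + V$ ($W{\left(A,V \right)} = -5 + \left(6 \cdot 3 + V\right) = -5 + \left(18 + V\right) = 13 + V$)
$m = 88$
$\frac{X{\left(W{\left(-14,-11 \right)} \right)}}{m} = \frac{\left(-292\right) \frac{1}{13 - 11}}{88} = - \frac{292}{2} \cdot \frac{1}{88} = \left(-292\right) \frac{1}{2} \cdot \frac{1}{88} = \left(-146\right) \frac{1}{88} = - \frac{73}{44}$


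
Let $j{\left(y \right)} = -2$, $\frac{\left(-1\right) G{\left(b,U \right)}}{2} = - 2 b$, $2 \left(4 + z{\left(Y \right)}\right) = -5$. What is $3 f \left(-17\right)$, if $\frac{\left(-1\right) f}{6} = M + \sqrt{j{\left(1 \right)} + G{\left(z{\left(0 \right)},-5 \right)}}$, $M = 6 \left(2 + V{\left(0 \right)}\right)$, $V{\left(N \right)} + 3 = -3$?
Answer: $-7344 + 612 i \sqrt{7} \approx -7344.0 + 1619.2 i$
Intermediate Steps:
$V{\left(N \right)} = -6$ ($V{\left(N \right)} = -3 - 3 = -6$)
$z{\left(Y \right)} = - \frac{13}{2}$ ($z{\left(Y \right)} = -4 + \frac{1}{2} \left(-5\right) = -4 - \frac{5}{2} = - \frac{13}{2}$)
$G{\left(b,U \right)} = 4 b$ ($G{\left(b,U \right)} = - 2 \left(- 2 b\right) = 4 b$)
$M = -24$ ($M = 6 \left(2 - 6\right) = 6 \left(-4\right) = -24$)
$f = 144 - 12 i \sqrt{7}$ ($f = - 6 \left(-24 + \sqrt{-2 + 4 \left(- \frac{13}{2}\right)}\right) = - 6 \left(-24 + \sqrt{-2 - 26}\right) = - 6 \left(-24 + \sqrt{-28}\right) = - 6 \left(-24 + 2 i \sqrt{7}\right) = 144 - 12 i \sqrt{7} \approx 144.0 - 31.749 i$)
$3 f \left(-17\right) = 3 \left(144 - 12 i \sqrt{7}\right) \left(-17\right) = \left(432 - 36 i \sqrt{7}\right) \left(-17\right) = -7344 + 612 i \sqrt{7}$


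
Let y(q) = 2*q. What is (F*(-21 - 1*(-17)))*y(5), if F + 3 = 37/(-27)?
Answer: 4720/27 ≈ 174.81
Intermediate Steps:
F = -118/27 (F = -3 + 37/(-27) = -3 + 37*(-1/27) = -3 - 37/27 = -118/27 ≈ -4.3704)
(F*(-21 - 1*(-17)))*y(5) = (-118*(-21 - 1*(-17))/27)*(2*5) = -118*(-21 + 17)/27*10 = -118/27*(-4)*10 = (472/27)*10 = 4720/27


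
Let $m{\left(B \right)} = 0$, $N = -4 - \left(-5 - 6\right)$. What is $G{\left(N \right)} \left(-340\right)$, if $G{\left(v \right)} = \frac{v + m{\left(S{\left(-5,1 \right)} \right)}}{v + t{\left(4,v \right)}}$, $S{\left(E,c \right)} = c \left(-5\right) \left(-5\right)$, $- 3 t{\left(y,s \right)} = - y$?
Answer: $- \frac{1428}{5} \approx -285.6$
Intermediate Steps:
$t{\left(y,s \right)} = \frac{y}{3}$ ($t{\left(y,s \right)} = - \frac{\left(-1\right) y}{3} = \frac{y}{3}$)
$S{\left(E,c \right)} = 25 c$ ($S{\left(E,c \right)} = - 5 c \left(-5\right) = 25 c$)
$N = 7$ ($N = -4 - \left(-5 - 6\right) = -4 - -11 = -4 + 11 = 7$)
$G{\left(v \right)} = \frac{v}{\frac{4}{3} + v}$ ($G{\left(v \right)} = \frac{v + 0}{v + \frac{1}{3} \cdot 4} = \frac{v}{v + \frac{4}{3}} = \frac{v}{\frac{4}{3} + v}$)
$G{\left(N \right)} \left(-340\right) = 3 \cdot 7 \frac{1}{4 + 3 \cdot 7} \left(-340\right) = 3 \cdot 7 \frac{1}{4 + 21} \left(-340\right) = 3 \cdot 7 \cdot \frac{1}{25} \left(-340\right) = \frac{21}{25} \left(-340\right) = - \frac{1428}{5}$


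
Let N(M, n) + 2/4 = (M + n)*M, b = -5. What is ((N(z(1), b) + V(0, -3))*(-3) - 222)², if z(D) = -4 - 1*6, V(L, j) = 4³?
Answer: 2975625/4 ≈ 7.4391e+5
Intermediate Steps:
V(L, j) = 64
z(D) = -10 (z(D) = -4 - 6 = -10)
N(M, n) = -½ + M*(M + n) (N(M, n) = -½ + (M + n)*M = -½ + M*(M + n))
((N(z(1), b) + V(0, -3))*(-3) - 222)² = (((-½ + (-10)² - 10*(-5)) + 64)*(-3) - 222)² = (((-½ + 100 + 50) + 64)*(-3) - 222)² = ((299/2 + 64)*(-3) - 222)² = ((427/2)*(-3) - 222)² = (-1281/2 - 222)² = (-1725/2)² = 2975625/4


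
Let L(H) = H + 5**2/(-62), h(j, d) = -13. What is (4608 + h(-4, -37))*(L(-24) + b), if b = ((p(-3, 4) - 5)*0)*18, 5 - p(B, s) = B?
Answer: -6952235/62 ≈ -1.1213e+5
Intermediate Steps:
p(B, s) = 5 - B
L(H) = -25/62 + H (L(H) = H + 25*(-1/62) = H - 25/62 = -25/62 + H)
b = 0 (b = (((5 - 1*(-3)) - 5)*0)*18 = (((5 + 3) - 5)*0)*18 = ((8 - 5)*0)*18 = (3*0)*18 = 0*18 = 0)
(4608 + h(-4, -37))*(L(-24) + b) = (4608 - 13)*((-25/62 - 24) + 0) = 4595*(-1513/62 + 0) = 4595*(-1513/62) = -6952235/62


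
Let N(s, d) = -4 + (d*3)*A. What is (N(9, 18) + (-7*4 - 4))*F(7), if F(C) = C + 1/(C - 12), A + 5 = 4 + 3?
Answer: 2448/5 ≈ 489.60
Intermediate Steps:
A = 2 (A = -5 + (4 + 3) = -5 + 7 = 2)
N(s, d) = -4 + 6*d (N(s, d) = -4 + (d*3)*2 = -4 + (3*d)*2 = -4 + 6*d)
F(C) = C + 1/(-12 + C)
(N(9, 18) + (-7*4 - 4))*F(7) = ((-4 + 6*18) + (-7*4 - 4))*((1 + 7² - 12*7)/(-12 + 7)) = ((-4 + 108) + (-28 - 4))*((1 + 49 - 84)/(-5)) = (104 - 32)*(-⅕*(-34)) = 72*(34/5) = 2448/5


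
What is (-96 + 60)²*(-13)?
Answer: -16848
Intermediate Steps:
(-96 + 60)²*(-13) = (-36)²*(-13) = 1296*(-13) = -16848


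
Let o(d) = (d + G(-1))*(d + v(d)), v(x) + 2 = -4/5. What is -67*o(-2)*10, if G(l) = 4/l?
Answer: -19296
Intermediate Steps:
v(x) = -14/5 (v(x) = -2 - 4/5 = -2 - 4*⅕ = -2 - ⅘ = -14/5)
o(d) = (-4 + d)*(-14/5 + d) (o(d) = (d + 4/(-1))*(d - 14/5) = (d + 4*(-1))*(-14/5 + d) = (d - 4)*(-14/5 + d) = (-4 + d)*(-14/5 + d))
-67*o(-2)*10 = -67*(56/5 + (-2)² - 34/5*(-2))*10 = -67*(56/5 + 4 + 68/5)*10 = -67*144/5*10 = -9648/5*10 = -19296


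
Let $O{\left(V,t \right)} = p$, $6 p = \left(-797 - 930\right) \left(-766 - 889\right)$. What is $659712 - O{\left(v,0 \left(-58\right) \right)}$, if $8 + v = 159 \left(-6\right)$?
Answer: $\frac{1100087}{6} \approx 1.8335 \cdot 10^{5}$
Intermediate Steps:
$p = \frac{2858185}{6}$ ($p = \frac{\left(-797 - 930\right) \left(-766 - 889\right)}{6} = \frac{\left(-1727\right) \left(-1655\right)}{6} = \frac{1}{6} \cdot 2858185 = \frac{2858185}{6} \approx 4.7636 \cdot 10^{5}$)
$v = -962$ ($v = -8 + 159 \left(-6\right) = -8 - 954 = -962$)
$O{\left(V,t \right)} = \frac{2858185}{6}$
$659712 - O{\left(v,0 \left(-58\right) \right)} = 659712 - \frac{2858185}{6} = \frac{1100087}{6}$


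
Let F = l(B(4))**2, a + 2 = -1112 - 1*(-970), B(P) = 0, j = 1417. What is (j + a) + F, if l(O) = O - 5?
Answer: 1298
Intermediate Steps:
l(O) = -5 + O
a = -144 (a = -2 + (-1112 - 1*(-970)) = -2 + (-1112 + 970) = -2 - 142 = -144)
F = 25 (F = (-5 + 0)**2 = (-5)**2 = 25)
(j + a) + F = (1417 - 144) + 25 = 1273 + 25 = 1298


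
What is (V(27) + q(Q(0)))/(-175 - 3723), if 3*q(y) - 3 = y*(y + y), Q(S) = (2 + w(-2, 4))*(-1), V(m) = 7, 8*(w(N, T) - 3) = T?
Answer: -169/23388 ≈ -0.0072259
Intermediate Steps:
w(N, T) = 3 + T/8
Q(S) = -11/2 (Q(S) = (2 + (3 + (⅛)*4))*(-1) = (2 + (3 + ½))*(-1) = (2 + 7/2)*(-1) = (11/2)*(-1) = -11/2)
q(y) = 1 + 2*y²/3 (q(y) = 1 + (y*(y + y))/3 = 1 + (y*(2*y))/3 = 1 + (2*y²)/3 = 1 + 2*y²/3)
(V(27) + q(Q(0)))/(-175 - 3723) = (7 + (1 + 2*(-11/2)²/3))/(-175 - 3723) = (7 + (1 + (⅔)*(121/4)))/(-3898) = (7 + (1 + 121/6))*(-1/3898) = (7 + 127/6)*(-1/3898) = (169/6)*(-1/3898) = -169/23388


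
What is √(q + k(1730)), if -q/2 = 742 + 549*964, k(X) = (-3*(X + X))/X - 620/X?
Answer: 12*I*√220302871/173 ≈ 1029.5*I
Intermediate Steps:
k(X) = -6 - 620/X (k(X) = (-6*X)/X - 620/X = -6 - 620/X)
q = -1059956 (q = -2*(742 + 549*964) = -2*(742 + 529236) = -2*529978 = -1059956)
√(q + k(1730)) = √(-1059956 + (-6 - 620/1730)) = √(-1059956 + (-6 - 620*1/1730)) = √(-1059956 + (-6 - 62/173)) = √(-1059956 - 1100/173) = √(-183373488/173) = 12*I*√220302871/173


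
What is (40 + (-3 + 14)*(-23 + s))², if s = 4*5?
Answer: 49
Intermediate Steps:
s = 20
(40 + (-3 + 14)*(-23 + s))² = (40 + (-3 + 14)*(-23 + 20))² = (40 + 11*(-3))² = (40 - 33)² = 7² = 49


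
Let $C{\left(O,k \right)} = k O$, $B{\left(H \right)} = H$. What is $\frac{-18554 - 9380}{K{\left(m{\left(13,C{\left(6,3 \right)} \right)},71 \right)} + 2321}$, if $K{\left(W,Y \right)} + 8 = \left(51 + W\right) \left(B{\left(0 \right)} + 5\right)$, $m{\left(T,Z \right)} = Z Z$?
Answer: $- \frac{13967}{2094} \approx -6.67$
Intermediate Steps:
$C{\left(O,k \right)} = O k$
$m{\left(T,Z \right)} = Z^{2}$
$K{\left(W,Y \right)} = 247 + 5 W$ ($K{\left(W,Y \right)} = -8 + \left(51 + W\right) \left(0 + 5\right) = -8 + \left(51 + W\right) 5 = -8 + \left(255 + 5 W\right) = 247 + 5 W$)
$\frac{-18554 - 9380}{K{\left(m{\left(13,C{\left(6,3 \right)} \right)},71 \right)} + 2321} = \frac{-18554 - 9380}{\left(247 + 5 \left(6 \cdot 3\right)^{2}\right) + 2321} = - \frac{27934}{\left(247 + 5 \cdot 18^{2}\right) + 2321} = - \frac{27934}{\left(247 + 5 \cdot 324\right) + 2321} = - \frac{27934}{\left(247 + 1620\right) + 2321} = - \frac{27934}{1867 + 2321} = - \frac{27934}{4188} = \left(-27934\right) \frac{1}{4188} = - \frac{13967}{2094}$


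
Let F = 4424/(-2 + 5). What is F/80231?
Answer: 4424/240693 ≈ 0.018380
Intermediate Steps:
F = 4424/3 ≈ 1474.7
F/80231 = (4424/3)/80231 = (4424/3)*(1/80231) = 4424/240693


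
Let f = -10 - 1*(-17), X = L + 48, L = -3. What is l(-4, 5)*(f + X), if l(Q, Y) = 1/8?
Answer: 13/2 ≈ 6.5000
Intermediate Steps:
l(Q, Y) = ⅛
X = 45 (X = -3 + 48 = 45)
f = 7 (f = -10 + 17 = 7)
l(-4, 5)*(f + X) = (7 + 45)/8 = (⅛)*52 = 13/2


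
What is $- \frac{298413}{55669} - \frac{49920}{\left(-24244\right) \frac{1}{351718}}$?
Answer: $\frac{244353962306967}{337409809} \approx 7.2421 \cdot 10^{5}$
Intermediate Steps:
$- \frac{298413}{55669} - \frac{49920}{\left(-24244\right) \frac{1}{351718}} = \left(-298413\right) \frac{1}{55669} - \frac{49920}{\left(-24244\right) \frac{1}{351718}} = - \frac{298413}{55669} - \frac{49920}{- \frac{12122}{175859}} = - \frac{298413}{55669} - - \frac{4389440640}{6061} = - \frac{298413}{55669} + \frac{4389440640}{6061} = \frac{244353962306967}{337409809}$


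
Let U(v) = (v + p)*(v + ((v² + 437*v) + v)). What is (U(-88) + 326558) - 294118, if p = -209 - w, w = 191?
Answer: 15105784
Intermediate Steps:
p = -400 (p = -209 - 1*191 = -209 - 191 = -400)
U(v) = (-400 + v)*(v² + 439*v) (U(v) = (v - 400)*(v + ((v² + 437*v) + v)) = (-400 + v)*(v + (v² + 438*v)) = (-400 + v)*(v² + 439*v))
(U(-88) + 326558) - 294118 = (-88*(-175600 + (-88)² + 39*(-88)) + 326558) - 294118 = (-88*(-175600 + 7744 - 3432) + 326558) - 294118 = (-88*(-171288) + 326558) - 294118 = (15073344 + 326558) - 294118 = 15399902 - 294118 = 15105784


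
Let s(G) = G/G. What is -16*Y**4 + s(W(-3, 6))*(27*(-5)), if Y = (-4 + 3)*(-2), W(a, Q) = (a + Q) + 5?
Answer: -391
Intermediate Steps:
W(a, Q) = 5 + Q + a (W(a, Q) = (Q + a) + 5 = 5 + Q + a)
Y = 2 (Y = -1*(-2) = 2)
s(G) = 1
-16*Y**4 + s(W(-3, 6))*(27*(-5)) = -16*2**4 + 1*(27*(-5)) = -16*16 + 1*(-135) = -256 - 135 = -391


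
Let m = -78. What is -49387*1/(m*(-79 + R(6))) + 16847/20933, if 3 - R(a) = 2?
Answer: -71640071/9796644 ≈ -7.3127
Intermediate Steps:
R(a) = 1 (R(a) = 3 - 1*2 = 3 - 2 = 1)
-49387*1/(m*(-79 + R(6))) + 16847/20933 = -49387*(-1/(78*(-79 + 1))) + 16847/20933 = -49387/((-78*(-78))) + 16847*(1/20933) = -49387/6084 + 16847/20933 = -49387*1/6084 + 16847/20933 = -3799/468 + 16847/20933 = -71640071/9796644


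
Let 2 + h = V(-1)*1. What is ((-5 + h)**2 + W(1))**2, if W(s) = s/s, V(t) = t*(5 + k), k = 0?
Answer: 21025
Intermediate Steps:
V(t) = 5*t (V(t) = t*(5 + 0) = t*5 = 5*t)
W(s) = 1
h = -7 (h = -2 + (5*(-1))*1 = -2 - 5*1 = -2 - 5 = -7)
((-5 + h)**2 + W(1))**2 = ((-5 - 7)**2 + 1)**2 = ((-12)**2 + 1)**2 = (144 + 1)**2 = 145**2 = 21025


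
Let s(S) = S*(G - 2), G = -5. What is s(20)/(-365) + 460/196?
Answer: 9767/3577 ≈ 2.7305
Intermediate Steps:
s(S) = -7*S (s(S) = S*(-5 - 2) = S*(-7) = -7*S)
s(20)/(-365) + 460/196 = -7*20/(-365) + 460/196 = -140*(-1/365) + 460*(1/196) = 28/73 + 115/49 = 9767/3577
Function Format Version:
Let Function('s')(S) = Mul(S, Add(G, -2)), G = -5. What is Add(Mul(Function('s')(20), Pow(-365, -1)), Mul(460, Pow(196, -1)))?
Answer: Rational(9767, 3577) ≈ 2.7305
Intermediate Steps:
Function('s')(S) = Mul(-7, S) (Function('s')(S) = Mul(S, Add(-5, -2)) = Mul(S, -7) = Mul(-7, S))
Add(Mul(Function('s')(20), Pow(-365, -1)), Mul(460, Pow(196, -1))) = Add(Mul(Mul(-7, 20), Pow(-365, -1)), Mul(460, Pow(196, -1))) = Add(Mul(-140, Rational(-1, 365)), Mul(460, Rational(1, 196))) = Add(Rational(28, 73), Rational(115, 49)) = Rational(9767, 3577)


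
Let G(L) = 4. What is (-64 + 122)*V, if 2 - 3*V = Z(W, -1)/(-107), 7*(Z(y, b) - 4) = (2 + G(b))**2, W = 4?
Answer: 90596/2247 ≈ 40.319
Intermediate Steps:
Z(y, b) = 64/7 (Z(y, b) = 4 + (2 + 4)**2/7 = 4 + (1/7)*6**2 = 4 + (1/7)*36 = 4 + 36/7 = 64/7)
V = 1562/2247 (V = 2/3 - 64/(21*(-107)) = 2/3 - 64*(-1)/(21*107) = 2/3 - 1/3*(-64/749) = 2/3 + 64/2247 = 1562/2247 ≈ 0.69515)
(-64 + 122)*V = (-64 + 122)*(1562/2247) = 58*(1562/2247) = 90596/2247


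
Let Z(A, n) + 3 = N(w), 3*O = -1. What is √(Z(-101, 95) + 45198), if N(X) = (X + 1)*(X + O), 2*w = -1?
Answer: √1627005/6 ≈ 212.59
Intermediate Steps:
w = -½ (w = (½)*(-1) = -½ ≈ -0.50000)
O = -⅓ (O = (⅓)*(-1) = -⅓ ≈ -0.33333)
N(X) = (1 + X)*(-⅓ + X) (N(X) = (X + 1)*(X - ⅓) = (1 + X)*(-⅓ + X))
Z(A, n) = -41/12 (Z(A, n) = -3 + (-⅓ + (-½)² + (⅔)*(-½)) = -3 + (-⅓ + ¼ - ⅓) = -3 - 5/12 = -41/12)
√(Z(-101, 95) + 45198) = √(-41/12 + 45198) = √(542335/12) = √1627005/6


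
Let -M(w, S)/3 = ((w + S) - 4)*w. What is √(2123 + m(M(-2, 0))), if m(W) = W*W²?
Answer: I*√44533 ≈ 211.03*I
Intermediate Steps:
M(w, S) = -3*w*(-4 + S + w) (M(w, S) = -3*((w + S) - 4)*w = -3*((S + w) - 4)*w = -3*(-4 + S + w)*w = -3*w*(-4 + S + w))
m(W) = W³
√(2123 + m(M(-2, 0))) = √(2123 + (3*(-2)*(4 - 1*0 - 1*(-2)))³) = √(2123 + (3*(-2)*(4 + 0 + 2))³) = √(2123 + (3*(-2)*6)³) = √(2123 + (-36)³) = √(2123 - 46656) = √(-44533) = I*√44533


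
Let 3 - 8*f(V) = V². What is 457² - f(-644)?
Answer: 2085525/8 ≈ 2.6069e+5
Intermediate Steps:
f(V) = 3/8 - V²/8
457² - f(-644) = 457² - (3/8 - ⅛*(-644)²) = 208849 - (3/8 - ⅛*414736) = 208849 - (3/8 - 51842) = 208849 - 1*(-414733/8) = 208849 + 414733/8 = 2085525/8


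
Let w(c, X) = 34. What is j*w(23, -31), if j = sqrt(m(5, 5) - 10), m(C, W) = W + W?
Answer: 0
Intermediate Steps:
m(C, W) = 2*W
j = 0 (j = sqrt(2*5 - 10) = sqrt(10 - 10) = sqrt(0) = 0)
j*w(23, -31) = 0*34 = 0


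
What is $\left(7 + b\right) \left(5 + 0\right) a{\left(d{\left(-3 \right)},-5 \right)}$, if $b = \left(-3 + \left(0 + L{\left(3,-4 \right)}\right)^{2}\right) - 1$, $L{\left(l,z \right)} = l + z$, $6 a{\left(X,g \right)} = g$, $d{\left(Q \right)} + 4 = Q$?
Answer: $- \frac{50}{3} \approx -16.667$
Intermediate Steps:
$d{\left(Q \right)} = -4 + Q$
$a{\left(X,g \right)} = \frac{g}{6}$
$b = -3$ ($b = \left(-3 + \left(0 + \left(3 - 4\right)\right)^{2}\right) - 1 = \left(-3 + \left(0 - 1\right)^{2}\right) - 1 = \left(-3 + \left(-1\right)^{2}\right) - 1 = \left(-3 + 1\right) - 1 = -2 - 1 = -3$)
$\left(7 + b\right) \left(5 + 0\right) a{\left(d{\left(-3 \right)},-5 \right)} = \left(7 - 3\right) \left(5 + 0\right) \frac{1}{6} \left(-5\right) = 4 \cdot 5 \left(- \frac{5}{6}\right) = 20 \left(- \frac{5}{6}\right) = - \frac{50}{3}$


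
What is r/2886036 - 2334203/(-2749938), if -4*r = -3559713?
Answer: 6122560934171/5290946710512 ≈ 1.1572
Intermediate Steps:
r = 3559713/4 (r = -¼*(-3559713) = 3559713/4 ≈ 8.8993e+5)
r/2886036 - 2334203/(-2749938) = (3559713/4)/2886036 - 2334203/(-2749938) = (3559713/4)*(1/2886036) - 2334203*(-1/2749938) = 1186571/3848048 + 2334203/2749938 = 6122560934171/5290946710512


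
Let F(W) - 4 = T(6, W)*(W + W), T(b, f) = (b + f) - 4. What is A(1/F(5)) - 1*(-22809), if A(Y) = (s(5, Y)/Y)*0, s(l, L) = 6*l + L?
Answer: 22809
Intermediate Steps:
T(b, f) = -4 + b + f
s(l, L) = L + 6*l
F(W) = 4 + 2*W*(2 + W) (F(W) = 4 + (-4 + 6 + W)*(W + W) = 4 + (2 + W)*(2*W) = 4 + 2*W*(2 + W))
A(Y) = 0 (A(Y) = ((Y + 6*5)/Y)*0 = ((Y + 30)/Y)*0 = ((30 + Y)/Y)*0 = 0)
A(1/F(5)) - 1*(-22809) = 0 - 1*(-22809) = 0 + 22809 = 22809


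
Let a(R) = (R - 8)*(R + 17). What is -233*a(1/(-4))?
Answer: 515163/16 ≈ 32198.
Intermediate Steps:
a(R) = (-8 + R)*(17 + R)
-233*a(1/(-4)) = -233*(-136 + (1/(-4))**2 + 9/(-4)) = -233*(-136 + (-1/4)**2 + 9*(-1/4)) = -233*(-136 + 1/16 - 9/4) = -233*(-2211/16) = 515163/16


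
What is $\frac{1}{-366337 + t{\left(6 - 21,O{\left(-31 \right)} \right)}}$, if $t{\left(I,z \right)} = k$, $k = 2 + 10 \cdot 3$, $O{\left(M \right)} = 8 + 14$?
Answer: $- \frac{1}{366305} \approx -2.73 \cdot 10^{-6}$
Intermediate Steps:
$O{\left(M \right)} = 22$
$k = 32$ ($k = 2 + 30 = 32$)
$t{\left(I,z \right)} = 32$
$\frac{1}{-366337 + t{\left(6 - 21,O{\left(-31 \right)} \right)}} = \frac{1}{-366337 + 32} = \frac{1}{-366305} = - \frac{1}{366305}$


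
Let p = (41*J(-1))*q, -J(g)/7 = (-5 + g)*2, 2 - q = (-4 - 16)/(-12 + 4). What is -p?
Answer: 1722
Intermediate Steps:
q = -1/2 (q = 2 - (-4 - 16)/(-12 + 4) = 2 - (-20)/(-8) = 2 - (-20)*(-1)/8 = 2 - 1*5/2 = 2 - 5/2 = -1/2 ≈ -0.50000)
J(g) = 70 - 14*g (J(g) = -7*(-5 + g)*2 = -7*(-10 + 2*g) = 70 - 14*g)
p = -1722 (p = (41*(70 - 14*(-1)))*(-1/2) = (41*(70 + 14))*(-1/2) = (41*84)*(-1/2) = 3444*(-1/2) = -1722)
-p = -1*(-1722) = 1722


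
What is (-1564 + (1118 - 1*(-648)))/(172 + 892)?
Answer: 101/532 ≈ 0.18985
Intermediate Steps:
(-1564 + (1118 - 1*(-648)))/(172 + 892) = (-1564 + (1118 + 648))/1064 = (-1564 + 1766)*(1/1064) = 202*(1/1064) = 101/532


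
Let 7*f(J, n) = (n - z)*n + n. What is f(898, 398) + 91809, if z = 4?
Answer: 799873/7 ≈ 1.1427e+5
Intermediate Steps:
f(J, n) = n/7 + n*(-4 + n)/7 (f(J, n) = ((n - 1*4)*n + n)/7 = ((n - 4)*n + n)/7 = ((-4 + n)*n + n)/7 = (n*(-4 + n) + n)/7 = (n + n*(-4 + n))/7 = n/7 + n*(-4 + n)/7)
f(898, 398) + 91809 = (1/7)*398*(-3 + 398) + 91809 = (1/7)*398*395 + 91809 = 157210/7 + 91809 = 799873/7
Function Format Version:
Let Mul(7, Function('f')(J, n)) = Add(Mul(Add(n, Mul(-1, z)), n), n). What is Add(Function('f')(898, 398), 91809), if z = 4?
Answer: Rational(799873, 7) ≈ 1.1427e+5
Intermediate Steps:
Function('f')(J, n) = Add(Mul(Rational(1, 7), n), Mul(Rational(1, 7), n, Add(-4, n))) (Function('f')(J, n) = Mul(Rational(1, 7), Add(Mul(Add(n, Mul(-1, 4)), n), n)) = Mul(Rational(1, 7), Add(Mul(Add(n, -4), n), n)) = Mul(Rational(1, 7), Add(Mul(Add(-4, n), n), n)) = Mul(Rational(1, 7), Add(Mul(n, Add(-4, n)), n)) = Mul(Rational(1, 7), Add(n, Mul(n, Add(-4, n)))) = Add(Mul(Rational(1, 7), n), Mul(Rational(1, 7), n, Add(-4, n))))
Add(Function('f')(898, 398), 91809) = Add(Mul(Rational(1, 7), 398, Add(-3, 398)), 91809) = Add(Mul(Rational(1, 7), 398, 395), 91809) = Add(Rational(157210, 7), 91809) = Rational(799873, 7)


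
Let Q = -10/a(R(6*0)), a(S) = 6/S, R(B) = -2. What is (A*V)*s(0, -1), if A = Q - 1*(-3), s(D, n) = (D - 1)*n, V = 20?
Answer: 380/3 ≈ 126.67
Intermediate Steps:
s(D, n) = n*(-1 + D) (s(D, n) = (-1 + D)*n = n*(-1 + D))
Q = 10/3 (Q = -10/(6/(-2)) = -10/(6*(-½)) = -10/(-3) = -10*(-⅓) = 10/3 ≈ 3.3333)
A = 19/3 (A = 10/3 - 1*(-3) = 10/3 + 3 = 19/3 ≈ 6.3333)
(A*V)*s(0, -1) = ((19/3)*20)*(-(-1 + 0)) = 380*(-1*(-1))/3 = (380/3)*1 = 380/3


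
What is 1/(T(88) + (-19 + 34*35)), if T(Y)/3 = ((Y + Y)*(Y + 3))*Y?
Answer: 1/4229395 ≈ 2.3644e-7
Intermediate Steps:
T(Y) = 6*Y²*(3 + Y) (T(Y) = 3*(((Y + Y)*(Y + 3))*Y) = 3*(((2*Y)*(3 + Y))*Y) = 3*((2*Y*(3 + Y))*Y) = 3*(2*Y²*(3 + Y)) = 6*Y²*(3 + Y))
1/(T(88) + (-19 + 34*35)) = 1/(6*88²*(3 + 88) + (-19 + 34*35)) = 1/(6*7744*91 + (-19 + 1190)) = 1/(4228224 + 1171) = 1/4229395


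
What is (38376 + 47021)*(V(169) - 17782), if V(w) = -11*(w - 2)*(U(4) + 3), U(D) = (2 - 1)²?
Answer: -2146026610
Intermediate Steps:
U(D) = 1 (U(D) = 1² = 1)
V(w) = 88 - 44*w (V(w) = -11*(w - 2)*(1 + 3) = -11*(-2 + w)*4 = -11*(-8 + 4*w) = 88 - 44*w)
(38376 + 47021)*(V(169) - 17782) = (38376 + 47021)*((88 - 44*169) - 17782) = 85397*((88 - 7436) - 17782) = 85397*(-7348 - 17782) = 85397*(-25130) = -2146026610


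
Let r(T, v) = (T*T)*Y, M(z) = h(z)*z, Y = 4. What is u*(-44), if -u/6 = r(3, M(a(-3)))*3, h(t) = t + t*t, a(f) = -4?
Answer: 28512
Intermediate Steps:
h(t) = t + t²
M(z) = z²*(1 + z) (M(z) = (z*(1 + z))*z = z²*(1 + z))
r(T, v) = 4*T² (r(T, v) = (T*T)*4 = T²*4 = 4*T²)
u = -648 (u = -6*4*3²*3 = -6*4*9*3 = -216*3 = -6*108 = -648)
u*(-44) = -648*(-44) = 28512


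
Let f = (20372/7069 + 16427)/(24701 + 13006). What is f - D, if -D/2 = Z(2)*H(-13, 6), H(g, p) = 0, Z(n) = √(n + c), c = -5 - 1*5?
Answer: 116142835/266550783 ≈ 0.43573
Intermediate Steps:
c = -10 (c = -5 - 5 = -10)
Z(n) = √(-10 + n) (Z(n) = √(n - 10) = √(-10 + n))
D = 0 (D = -2*√(-10 + 2)*0 = -2*√(-8)*0 = -2*2*I*√2*0 = -2*0 = 0)
f = 116142835/266550783 (f = (20372*(1/7069) + 16427)/37707 = (20372/7069 + 16427)*(1/37707) = (116142835/7069)*(1/37707) = 116142835/266550783 ≈ 0.43573)
f - D = 116142835/266550783 - 1*0 = 116142835/266550783 + 0 = 116142835/266550783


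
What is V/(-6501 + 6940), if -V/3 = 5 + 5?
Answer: -30/439 ≈ -0.068337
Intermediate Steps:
V = -30 (V = -3*(5 + 5) = -3*10 = -30)
V/(-6501 + 6940) = -30/(-6501 + 6940) = -30/439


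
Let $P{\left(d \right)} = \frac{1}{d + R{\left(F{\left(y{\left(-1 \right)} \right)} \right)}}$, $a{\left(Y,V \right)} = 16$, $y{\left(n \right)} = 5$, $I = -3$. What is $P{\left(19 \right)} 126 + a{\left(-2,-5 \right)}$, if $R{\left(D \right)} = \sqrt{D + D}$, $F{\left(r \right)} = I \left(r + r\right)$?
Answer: $\frac{9130}{421} - \frac{252 i \sqrt{15}}{421} \approx 21.686 - 2.3183 i$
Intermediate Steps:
$F{\left(r \right)} = - 6 r$ ($F{\left(r \right)} = - 3 \left(r + r\right) = - 3 \cdot 2 r = - 6 r$)
$R{\left(D \right)} = \sqrt{2} \sqrt{D}$ ($R{\left(D \right)} = \sqrt{2 D} = \sqrt{2} \sqrt{D}$)
$P{\left(d \right)} = \frac{1}{d + 2 i \sqrt{15}}$ ($P{\left(d \right)} = \frac{1}{d + \sqrt{2} \sqrt{\left(-6\right) 5}} = \frac{1}{d + \sqrt{2} \sqrt{-30}} = \frac{1}{d + \sqrt{2} i \sqrt{30}} = \frac{1}{d + 2 i \sqrt{15}}$)
$P{\left(19 \right)} 126 + a{\left(-2,-5 \right)} = \frac{1}{19 + 2 i \sqrt{15}} \cdot 126 + 16 = \frac{126}{19 + 2 i \sqrt{15}} + 16 = 16 + \frac{126}{19 + 2 i \sqrt{15}}$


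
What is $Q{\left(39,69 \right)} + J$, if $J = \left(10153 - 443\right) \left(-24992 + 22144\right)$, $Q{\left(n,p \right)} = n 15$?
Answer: $-27653495$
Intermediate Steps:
$Q{\left(n,p \right)} = 15 n$
$J = -27654080$ ($J = 9710 \left(-2848\right) = -27654080$)
$Q{\left(39,69 \right)} + J = 15 \cdot 39 - 27654080 = 585 - 27654080 = -27653495$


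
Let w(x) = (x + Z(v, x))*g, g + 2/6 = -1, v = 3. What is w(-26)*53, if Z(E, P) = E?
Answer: 4876/3 ≈ 1625.3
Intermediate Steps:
g = -4/3 (g = -⅓ - 1 = -4/3 ≈ -1.3333)
w(x) = -4 - 4*x/3 (w(x) = (x + 3)*(-4/3) = (3 + x)*(-4/3) = -4 - 4*x/3)
w(-26)*53 = (-4 - 4/3*(-26))*53 = (-4 + 104/3)*53 = (92/3)*53 = 4876/3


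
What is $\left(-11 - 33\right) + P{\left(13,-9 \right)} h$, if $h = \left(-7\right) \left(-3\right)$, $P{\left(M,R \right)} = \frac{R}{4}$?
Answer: $- \frac{365}{4} \approx -91.25$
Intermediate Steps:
$P{\left(M,R \right)} = \frac{R}{4}$ ($P{\left(M,R \right)} = R \frac{1}{4} = \frac{R}{4}$)
$h = 21$
$\left(-11 - 33\right) + P{\left(13,-9 \right)} h = \left(-11 - 33\right) + \frac{1}{4} \left(-9\right) 21 = -44 - \frac{189}{4} = - \frac{365}{4}$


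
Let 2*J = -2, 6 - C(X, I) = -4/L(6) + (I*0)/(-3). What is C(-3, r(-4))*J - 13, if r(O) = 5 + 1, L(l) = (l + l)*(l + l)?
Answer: -685/36 ≈ -19.028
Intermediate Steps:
L(l) = 4*l² (L(l) = (2*l)*(2*l) = 4*l²)
r(O) = 6
C(X, I) = 217/36 (C(X, I) = 6 - (-4/(4*6²) + (I*0)/(-3)) = 6 - (-4/(4*36) + 0*(-⅓)) = 6 - (-4/144 + 0) = 6 - (-4*1/144 + 0) = 6 - (-1/36 + 0) = 6 - 1*(-1/36) = 6 + 1/36 = 217/36)
J = -1 (J = (½)*(-2) = -1)
C(-3, r(-4))*J - 13 = (217/36)*(-1) - 13 = -217/36 - 13 = -685/36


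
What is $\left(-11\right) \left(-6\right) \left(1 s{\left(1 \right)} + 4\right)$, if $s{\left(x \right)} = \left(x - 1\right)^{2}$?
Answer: $264$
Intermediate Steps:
$s{\left(x \right)} = \left(-1 + x\right)^{2}$
$\left(-11\right) \left(-6\right) \left(1 s{\left(1 \right)} + 4\right) = \left(-11\right) \left(-6\right) \left(1 \left(-1 + 1\right)^{2} + 4\right) = 66 \left(1 \cdot 0^{2} + 4\right) = 66 \left(1 \cdot 0 + 4\right) = 66 \left(0 + 4\right) = 66 \cdot 4 = 264$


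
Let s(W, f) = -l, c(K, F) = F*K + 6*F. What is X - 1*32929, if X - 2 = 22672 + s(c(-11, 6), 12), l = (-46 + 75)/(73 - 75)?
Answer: -20481/2 ≈ -10241.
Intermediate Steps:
c(K, F) = 6*F + F*K
l = -29/2 (l = 29/(-2) = 29*(-½) = -29/2 ≈ -14.500)
s(W, f) = 29/2 (s(W, f) = -1*(-29/2) = 29/2)
X = 45377/2 (X = 2 + (22672 + 29/2) = 2 + 45373/2 = 45377/2 ≈ 22689.)
X - 1*32929 = 45377/2 - 1*32929 = 45377/2 - 32929 = -20481/2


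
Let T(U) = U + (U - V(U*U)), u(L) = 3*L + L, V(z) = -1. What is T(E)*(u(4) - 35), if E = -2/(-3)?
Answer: -133/3 ≈ -44.333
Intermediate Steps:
u(L) = 4*L
E = ⅔ (E = -2*(-⅓) = ⅔ ≈ 0.66667)
T(U) = 1 + 2*U (T(U) = U + (U - 1*(-1)) = U + (U + 1) = U + (1 + U) = 1 + 2*U)
T(E)*(u(4) - 35) = (1 + 2*(⅔))*(4*4 - 35) = (1 + 4/3)*(16 - 35) = (7/3)*(-19) = -133/3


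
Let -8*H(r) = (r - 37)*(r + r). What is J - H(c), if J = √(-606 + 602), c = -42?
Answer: 1659/2 + 2*I ≈ 829.5 + 2.0*I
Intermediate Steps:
J = 2*I (J = √(-4) = 2*I ≈ 2.0*I)
H(r) = -r*(-37 + r)/4 (H(r) = -(r - 37)*(r + r)/8 = -(-37 + r)*2*r/8 = -r*(-37 + r)/4)
J - H(c) = 2*I - (-42)*(37 - 1*(-42))/4 = 2*I - (-42)*(37 + 42)/4 = 2*I - (-42)*79/4 = 2*I - 1*(-1659/2) = 2*I + 1659/2 = 1659/2 + 2*I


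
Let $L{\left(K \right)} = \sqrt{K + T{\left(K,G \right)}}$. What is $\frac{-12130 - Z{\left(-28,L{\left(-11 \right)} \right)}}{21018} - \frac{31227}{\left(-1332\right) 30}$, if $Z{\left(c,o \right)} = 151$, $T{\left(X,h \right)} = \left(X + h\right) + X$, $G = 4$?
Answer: $\frac{9198907}{46659960} \approx 0.19715$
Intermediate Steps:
$T{\left(X,h \right)} = h + 2 X$
$L{\left(K \right)} = \sqrt{4 + 3 K}$ ($L{\left(K \right)} = \sqrt{K + \left(4 + 2 K\right)} = \sqrt{4 + 3 K}$)
$\frac{-12130 - Z{\left(-28,L{\left(-11 \right)} \right)}}{21018} - \frac{31227}{\left(-1332\right) 30} = \frac{-12130 - 151}{21018} - \frac{31227}{\left(-1332\right) 30} = \left(-12130 - 151\right) \frac{1}{21018} - \frac{31227}{-39960} = \left(-12281\right) \frac{1}{21018} - - \frac{10409}{13320} = - \frac{12281}{21018} + \frac{10409}{13320} = \frac{9198907}{46659960}$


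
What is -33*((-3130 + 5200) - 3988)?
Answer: 63294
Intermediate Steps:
-33*((-3130 + 5200) - 3988) = -33*(2070 - 3988) = -33*(-1918) = 63294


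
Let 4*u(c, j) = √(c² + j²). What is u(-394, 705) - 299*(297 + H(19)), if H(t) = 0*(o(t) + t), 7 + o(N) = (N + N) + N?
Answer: -88803 + √652261/4 ≈ -88601.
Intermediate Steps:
o(N) = -7 + 3*N (o(N) = -7 + ((N + N) + N) = -7 + (2*N + N) = -7 + 3*N)
H(t) = 0 (H(t) = 0*((-7 + 3*t) + t) = 0*(-7 + 4*t) = 0)
u(c, j) = √(c² + j²)/4
u(-394, 705) - 299*(297 + H(19)) = √((-394)² + 705²)/4 - 299*(297 + 0) = √(155236 + 497025)/4 - 299*297 = √652261/4 - 1*88803 = √652261/4 - 88803 = -88803 + √652261/4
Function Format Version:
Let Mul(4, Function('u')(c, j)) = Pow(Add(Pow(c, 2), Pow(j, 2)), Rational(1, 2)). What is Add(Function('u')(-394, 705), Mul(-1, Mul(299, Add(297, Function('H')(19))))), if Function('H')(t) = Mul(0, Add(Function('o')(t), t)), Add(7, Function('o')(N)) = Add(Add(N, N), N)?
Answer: Add(-88803, Mul(Rational(1, 4), Pow(652261, Rational(1, 2)))) ≈ -88601.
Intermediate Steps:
Function('o')(N) = Add(-7, Mul(3, N)) (Function('o')(N) = Add(-7, Add(Add(N, N), N)) = Add(-7, Add(Mul(2, N), N)) = Add(-7, Mul(3, N)))
Function('H')(t) = 0 (Function('H')(t) = Mul(0, Add(Add(-7, Mul(3, t)), t)) = Mul(0, Add(-7, Mul(4, t))) = 0)
Function('u')(c, j) = Mul(Rational(1, 4), Pow(Add(Pow(c, 2), Pow(j, 2)), Rational(1, 2)))
Add(Function('u')(-394, 705), Mul(-1, Mul(299, Add(297, Function('H')(19))))) = Add(Mul(Rational(1, 4), Pow(Add(Pow(-394, 2), Pow(705, 2)), Rational(1, 2))), Mul(-1, Mul(299, Add(297, 0)))) = Add(Mul(Rational(1, 4), Pow(Add(155236, 497025), Rational(1, 2))), Mul(-1, Mul(299, 297))) = Add(Mul(Rational(1, 4), Pow(652261, Rational(1, 2))), Mul(-1, 88803)) = Add(Mul(Rational(1, 4), Pow(652261, Rational(1, 2))), -88803) = Add(-88803, Mul(Rational(1, 4), Pow(652261, Rational(1, 2))))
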